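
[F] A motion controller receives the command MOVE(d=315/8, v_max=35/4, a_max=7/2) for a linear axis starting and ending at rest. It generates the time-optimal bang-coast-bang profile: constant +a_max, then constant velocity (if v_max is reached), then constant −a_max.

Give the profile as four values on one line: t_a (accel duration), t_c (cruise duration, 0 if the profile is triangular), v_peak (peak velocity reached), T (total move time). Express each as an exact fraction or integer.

t_a=5/2 t_c=2 v_peak=35/4 T=7

(v_max)²/a_max = (35/4)²/(7/2) = 175/8
315/8 ≥ 175/8 → trapezoidal
t_a = (35/4)/(7/2) = 5/2; v_peak = 35/4
d_cruise = 315/8 − 175/8 = 35/2; t_c = (35/2)/(35/4) = 2
T = 2·5/2 + 2 = 7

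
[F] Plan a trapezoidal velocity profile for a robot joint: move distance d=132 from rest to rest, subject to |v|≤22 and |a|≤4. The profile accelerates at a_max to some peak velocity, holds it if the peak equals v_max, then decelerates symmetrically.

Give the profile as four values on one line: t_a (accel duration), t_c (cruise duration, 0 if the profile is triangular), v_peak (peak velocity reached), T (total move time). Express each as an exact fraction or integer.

t_a=11/2 t_c=1/2 v_peak=22 T=23/2

(v_max)²/a_max = 22²/4 = 121
132 ≥ 121 → trapezoidal
t_a = 22/4 = 11/2; v_peak = 22
d_cruise = 132 − 121 = 11; t_c = 11/22 = 1/2
T = 2·11/2 + 1/2 = 23/2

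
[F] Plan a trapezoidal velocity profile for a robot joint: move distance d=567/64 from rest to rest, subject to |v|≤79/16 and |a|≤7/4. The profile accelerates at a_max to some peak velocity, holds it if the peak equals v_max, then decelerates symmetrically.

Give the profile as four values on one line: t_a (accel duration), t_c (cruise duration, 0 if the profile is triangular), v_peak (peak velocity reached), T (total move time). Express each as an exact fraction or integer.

t_a=9/4 t_c=0 v_peak=63/16 T=9/2

v_max²/a_max = (79/16)²/(7/4) = 6241/448
567/64 < 6241/448 → triangular
v_peak = √(567/64·7/4) = √(3969/256) = 63/16
t_a = (63/16)/(7/4) = 9/4; t_c = 0
T = 2·9/4 = 9/2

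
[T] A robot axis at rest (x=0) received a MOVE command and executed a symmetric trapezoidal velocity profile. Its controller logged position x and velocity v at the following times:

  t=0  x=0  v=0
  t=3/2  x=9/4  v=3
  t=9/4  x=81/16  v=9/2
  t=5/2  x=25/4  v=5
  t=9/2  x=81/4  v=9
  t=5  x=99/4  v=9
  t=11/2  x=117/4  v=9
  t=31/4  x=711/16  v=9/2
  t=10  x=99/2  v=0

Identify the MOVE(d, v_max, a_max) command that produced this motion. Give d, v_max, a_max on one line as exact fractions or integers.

final state: t=10, x=99/2, v=0 → d = 99/2
a_max = (3−0)/(3/2−0) = 2
max v = 9 over t∈[9/2,11/2] → v_max = 9
check: 9·(9/2+1) = 99/2 ✓

d=99/2 v_max=9 a_max=2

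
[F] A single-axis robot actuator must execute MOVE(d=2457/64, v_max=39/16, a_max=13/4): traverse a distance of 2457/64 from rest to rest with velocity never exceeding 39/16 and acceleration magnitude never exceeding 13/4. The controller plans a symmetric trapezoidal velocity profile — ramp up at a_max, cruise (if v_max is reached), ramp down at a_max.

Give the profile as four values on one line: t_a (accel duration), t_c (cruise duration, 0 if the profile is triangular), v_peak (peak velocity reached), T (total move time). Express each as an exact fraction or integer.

v_max²/a_max = (39/16)²/(13/4) = 117/64
2457/64 ≥ 117/64 → trapezoidal
t_a = (39/16)/(13/4) = 3/4; v_peak = 39/16
d_cruise = 2457/64 − 117/64 = 585/16; t_c = (585/16)/(39/16) = 15
T = 2·3/4 + 15 = 33/2

t_a=3/4 t_c=15 v_peak=39/16 T=33/2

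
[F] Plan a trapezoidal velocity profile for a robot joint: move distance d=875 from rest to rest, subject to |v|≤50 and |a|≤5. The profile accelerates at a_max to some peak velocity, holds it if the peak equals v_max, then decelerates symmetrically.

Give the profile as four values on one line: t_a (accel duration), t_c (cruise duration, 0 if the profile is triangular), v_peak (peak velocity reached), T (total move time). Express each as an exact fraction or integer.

t_a=10 t_c=15/2 v_peak=50 T=55/2

v_max²/a_max = 50²/5 = 500
875 ≥ 500 so v_max reached
t_a = 50/5 = 10; v_peak = 50
d_cruise = 875 − 500 = 375; t_c = 375/50 = 15/2
T = 2·10 + 15/2 = 55/2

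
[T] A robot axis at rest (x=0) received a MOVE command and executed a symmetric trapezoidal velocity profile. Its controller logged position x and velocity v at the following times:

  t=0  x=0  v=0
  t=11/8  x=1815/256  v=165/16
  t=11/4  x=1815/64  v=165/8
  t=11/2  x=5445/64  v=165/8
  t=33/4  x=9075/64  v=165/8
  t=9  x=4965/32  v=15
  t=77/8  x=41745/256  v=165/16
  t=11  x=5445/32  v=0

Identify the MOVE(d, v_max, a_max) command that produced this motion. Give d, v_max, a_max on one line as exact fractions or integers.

d=5445/32 v_max=165/8 a_max=15/2

final state: t=11, x=5445/32, v=0 → d = 5445/32
a_max = (165/16−0)/(11/8−0) = 15/2
max v = 165/8 over t∈[11/4,33/4] → v_max = 165/8
check: 165/8·(11/4+11/2) = 5445/32 ✓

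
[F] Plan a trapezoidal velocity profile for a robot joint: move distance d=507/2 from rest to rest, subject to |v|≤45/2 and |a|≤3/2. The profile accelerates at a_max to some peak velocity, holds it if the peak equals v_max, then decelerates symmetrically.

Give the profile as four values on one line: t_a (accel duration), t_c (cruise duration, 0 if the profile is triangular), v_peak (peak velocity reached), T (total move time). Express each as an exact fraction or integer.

v_max²/a_max = (45/2)²/(3/2) = 675/2
507/2 < 675/2 so t_c = 0
v_peak = √(507/2·3/2) = √(1521/4) = 39/2
t_a = (39/2)/(3/2) = 13; t_c = 0
T = 2·13 = 26

t_a=13 t_c=0 v_peak=39/2 T=26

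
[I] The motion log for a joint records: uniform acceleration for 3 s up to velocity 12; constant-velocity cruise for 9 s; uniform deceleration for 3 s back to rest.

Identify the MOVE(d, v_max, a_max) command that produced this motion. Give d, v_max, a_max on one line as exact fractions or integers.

a_max = 12/3 = 4
d_a = ½·12·3 = 18; d_c = 12·9 = 108
d = 2·18 + 108 = 144
t_c = 9 > 0 so v_max = 12

d=144 v_max=12 a_max=4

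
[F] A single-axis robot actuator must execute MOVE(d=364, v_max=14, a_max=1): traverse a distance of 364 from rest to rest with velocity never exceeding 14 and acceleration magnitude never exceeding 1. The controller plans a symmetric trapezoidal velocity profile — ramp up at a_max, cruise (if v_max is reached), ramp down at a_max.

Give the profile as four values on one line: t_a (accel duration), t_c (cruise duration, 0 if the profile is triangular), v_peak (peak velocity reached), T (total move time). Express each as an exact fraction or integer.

t_a=14 t_c=12 v_peak=14 T=40

v_max²/a_max = 14²/1 = 196
364 ≥ 196 → trapezoidal
t_a = 14/1 = 14; v_peak = 14
d_cruise = 364 − 196 = 168; t_c = 168/14 = 12
T = 2·14 + 12 = 40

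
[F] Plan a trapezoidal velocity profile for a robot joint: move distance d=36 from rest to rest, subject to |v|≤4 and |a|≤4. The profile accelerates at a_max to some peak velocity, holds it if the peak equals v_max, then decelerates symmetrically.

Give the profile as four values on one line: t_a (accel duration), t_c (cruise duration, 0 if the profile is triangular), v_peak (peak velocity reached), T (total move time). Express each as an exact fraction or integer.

t_a=1 t_c=8 v_peak=4 T=10

v_max²/a_max = 4²/4 = 4
36 ≥ 4 so v_max reached
t_a = 4/4 = 1; v_peak = 4
d_cruise = 36 − 4 = 32; t_c = 32/4 = 8
T = 2·1 + 8 = 10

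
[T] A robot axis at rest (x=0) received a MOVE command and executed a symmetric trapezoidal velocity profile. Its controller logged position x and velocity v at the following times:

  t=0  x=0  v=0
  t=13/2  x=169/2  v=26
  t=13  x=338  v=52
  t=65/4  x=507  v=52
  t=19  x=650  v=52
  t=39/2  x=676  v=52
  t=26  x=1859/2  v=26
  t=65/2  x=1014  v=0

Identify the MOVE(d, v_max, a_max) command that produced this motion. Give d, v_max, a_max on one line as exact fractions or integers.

d=1014 v_max=52 a_max=4

final state: t=65/2, x=1014, v=0 → d = 1014
a_max = (26−0)/(13/2−0) = 4
max v = 52 over t∈[13,39/2] → v_max = 52
check: 52·(13+13/2) = 1014 ✓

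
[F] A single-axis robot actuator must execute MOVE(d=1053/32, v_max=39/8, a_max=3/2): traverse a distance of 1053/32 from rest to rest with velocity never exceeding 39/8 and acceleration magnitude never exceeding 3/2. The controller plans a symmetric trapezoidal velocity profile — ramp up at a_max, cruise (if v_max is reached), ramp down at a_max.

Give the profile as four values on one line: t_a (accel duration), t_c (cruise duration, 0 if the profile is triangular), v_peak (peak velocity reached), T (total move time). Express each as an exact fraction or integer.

v_max²/a_max = (39/8)²/(3/2) = 507/32
1053/32 ≥ 507/32 so v_max reached
t_a = (39/8)/(3/2) = 13/4; v_peak = 39/8
d_cruise = 1053/32 − 507/32 = 273/16; t_c = (273/16)/(39/8) = 7/2
T = 2·13/4 + 7/2 = 10

t_a=13/4 t_c=7/2 v_peak=39/8 T=10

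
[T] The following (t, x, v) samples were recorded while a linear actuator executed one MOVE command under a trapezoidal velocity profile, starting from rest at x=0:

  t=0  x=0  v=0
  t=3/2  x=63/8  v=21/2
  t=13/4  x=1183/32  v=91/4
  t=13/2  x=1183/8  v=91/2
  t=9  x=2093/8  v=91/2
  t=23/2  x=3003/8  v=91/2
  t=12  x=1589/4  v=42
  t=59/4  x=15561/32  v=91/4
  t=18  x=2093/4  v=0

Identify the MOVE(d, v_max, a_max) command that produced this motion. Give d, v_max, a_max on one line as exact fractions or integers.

d=2093/4 v_max=91/2 a_max=7

final state: t=18, x=2093/4, v=0 → d = 2093/4
a_max = (21/2−0)/(3/2−0) = 7
max v = 91/2 over t∈[13/2,23/2] → v_max = 91/2
check: 91/2·(13/2+5) = 2093/4 ✓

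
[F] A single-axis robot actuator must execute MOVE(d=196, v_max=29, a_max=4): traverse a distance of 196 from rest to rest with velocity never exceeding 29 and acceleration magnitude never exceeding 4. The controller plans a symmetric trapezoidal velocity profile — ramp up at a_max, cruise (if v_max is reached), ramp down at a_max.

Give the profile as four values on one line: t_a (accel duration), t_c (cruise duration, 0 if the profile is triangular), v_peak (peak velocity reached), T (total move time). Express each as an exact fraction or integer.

t_a=7 t_c=0 v_peak=28 T=14

vₘ²/aₘ = 29²/4 = 841/4
196 < 841/4 so t_c = 0
v_peak = √(196·4) = √784 = 28
t_a = 28/4 = 7; t_c = 0
T = 2·7 = 14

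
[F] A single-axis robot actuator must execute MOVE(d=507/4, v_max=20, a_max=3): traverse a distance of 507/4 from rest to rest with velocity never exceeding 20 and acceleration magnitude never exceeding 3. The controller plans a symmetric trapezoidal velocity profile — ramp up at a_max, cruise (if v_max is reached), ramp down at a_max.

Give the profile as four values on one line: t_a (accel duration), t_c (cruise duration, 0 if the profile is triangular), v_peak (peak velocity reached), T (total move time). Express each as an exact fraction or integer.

t_a=13/2 t_c=0 v_peak=39/2 T=13

v_max²/a_max = 20²/3 = 400/3
507/4 < 400/3 ⇒ no cruise
v_peak = √(507/4·3) = √(1521/4) = 39/2
t_a = (39/2)/3 = 13/2; t_c = 0
T = 2·13/2 = 13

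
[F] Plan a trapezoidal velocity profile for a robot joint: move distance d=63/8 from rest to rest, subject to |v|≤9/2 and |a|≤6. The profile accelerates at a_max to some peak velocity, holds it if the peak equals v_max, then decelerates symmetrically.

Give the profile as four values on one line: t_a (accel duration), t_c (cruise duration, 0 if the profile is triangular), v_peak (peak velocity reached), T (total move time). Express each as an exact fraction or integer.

t_a=3/4 t_c=1 v_peak=9/2 T=5/2

(v_max)²/a_max = (9/2)²/6 = 27/8
63/8 ≥ 27/8 so v_max reached
t_a = (9/2)/6 = 3/4; v_peak = 9/2
d_cruise = 63/8 − 27/8 = 9/2; t_c = (9/2)/(9/2) = 1
T = 2·3/4 + 1 = 5/2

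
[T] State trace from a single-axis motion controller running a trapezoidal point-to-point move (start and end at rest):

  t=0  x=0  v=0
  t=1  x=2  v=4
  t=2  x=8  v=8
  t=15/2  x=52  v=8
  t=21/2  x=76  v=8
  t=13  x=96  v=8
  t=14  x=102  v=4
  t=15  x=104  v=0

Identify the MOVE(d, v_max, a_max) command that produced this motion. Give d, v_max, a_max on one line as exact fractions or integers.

d=104 v_max=8 a_max=4

final state: t=15, x=104, v=0 → d = 104
a_max = (4−0)/(1−0) = 4
max v = 8 over t∈[2,13] → v_max = 8
check: 8·(2+11) = 104 ✓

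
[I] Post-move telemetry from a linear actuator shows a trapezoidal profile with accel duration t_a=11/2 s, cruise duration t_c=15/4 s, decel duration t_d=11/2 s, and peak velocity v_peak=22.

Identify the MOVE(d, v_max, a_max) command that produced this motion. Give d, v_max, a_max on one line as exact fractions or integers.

a_max = 22/(11/2) = 4
d_a = ½·22·11/2 = 121/2; d_c = 22·15/4 = 165/2
d = 2·121/2 + 165/2 = 407/2
t_c = 15/4 > 0 so v_max = 22

d=407/2 v_max=22 a_max=4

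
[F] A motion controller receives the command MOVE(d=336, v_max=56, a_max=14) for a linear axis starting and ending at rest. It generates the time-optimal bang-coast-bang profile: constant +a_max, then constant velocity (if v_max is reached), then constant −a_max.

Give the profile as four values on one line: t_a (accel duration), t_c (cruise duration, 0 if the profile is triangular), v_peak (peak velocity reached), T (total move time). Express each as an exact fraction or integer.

v_max²/a_max = 56²/14 = 224
336 ≥ 224 → trapezoidal
t_a = 56/14 = 4; v_peak = 56
d_cruise = 336 − 224 = 112; t_c = 112/56 = 2
T = 2·4 + 2 = 10

t_a=4 t_c=2 v_peak=56 T=10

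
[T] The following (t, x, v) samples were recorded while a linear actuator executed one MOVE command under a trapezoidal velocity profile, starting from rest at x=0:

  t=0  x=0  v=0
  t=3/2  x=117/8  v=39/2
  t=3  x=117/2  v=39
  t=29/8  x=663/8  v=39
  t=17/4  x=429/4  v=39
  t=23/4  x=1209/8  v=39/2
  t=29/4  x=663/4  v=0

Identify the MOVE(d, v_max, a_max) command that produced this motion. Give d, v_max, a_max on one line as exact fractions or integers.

final state: t=29/4, x=663/4, v=0 → d = 663/4
a_max = (39/2−0)/(3/2−0) = 13
max v = 39 over t∈[3,17/4] → v_max = 39
check: 39·(3+5/4) = 663/4 ✓

d=663/4 v_max=39 a_max=13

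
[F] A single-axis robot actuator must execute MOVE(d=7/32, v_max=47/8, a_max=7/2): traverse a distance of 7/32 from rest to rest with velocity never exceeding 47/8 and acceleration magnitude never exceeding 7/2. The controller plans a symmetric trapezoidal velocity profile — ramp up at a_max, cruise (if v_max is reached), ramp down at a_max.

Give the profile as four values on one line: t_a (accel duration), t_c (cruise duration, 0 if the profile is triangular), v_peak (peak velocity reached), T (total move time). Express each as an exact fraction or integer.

v_max²/a_max = (47/8)²/(7/2) = 2209/224
7/32 < 2209/224 so t_c = 0
v_peak = √(7/32·7/2) = √(49/64) = 7/8
t_a = (7/8)/(7/2) = 1/4; t_c = 0
T = 2·1/4 = 1/2

t_a=1/4 t_c=0 v_peak=7/8 T=1/2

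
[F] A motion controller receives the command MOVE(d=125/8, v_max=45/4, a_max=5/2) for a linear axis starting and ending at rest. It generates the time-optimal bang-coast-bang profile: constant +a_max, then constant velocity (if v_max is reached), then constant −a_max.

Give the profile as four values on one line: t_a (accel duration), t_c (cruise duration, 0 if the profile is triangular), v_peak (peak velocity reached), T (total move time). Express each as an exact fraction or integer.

t_a=5/2 t_c=0 v_peak=25/4 T=5

vₘ²/aₘ = (45/4)²/(5/2) = 405/8
125/8 < 405/8 → triangular
v_peak = √(125/8·5/2) = √(625/16) = 25/4
t_a = (25/4)/(5/2) = 5/2; t_c = 0
T = 2·5/2 = 5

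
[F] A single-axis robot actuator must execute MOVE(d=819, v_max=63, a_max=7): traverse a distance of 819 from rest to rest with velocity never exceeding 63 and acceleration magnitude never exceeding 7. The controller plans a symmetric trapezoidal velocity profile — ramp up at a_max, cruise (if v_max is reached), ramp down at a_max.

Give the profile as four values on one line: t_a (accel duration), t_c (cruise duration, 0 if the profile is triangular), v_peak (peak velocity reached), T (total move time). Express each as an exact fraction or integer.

v_max²/a_max = 63²/7 = 567
819 ≥ 567 so v_max reached
t_a = 63/7 = 9; v_peak = 63
d_cruise = 819 − 567 = 252; t_c = 252/63 = 4
T = 2·9 + 4 = 22

t_a=9 t_c=4 v_peak=63 T=22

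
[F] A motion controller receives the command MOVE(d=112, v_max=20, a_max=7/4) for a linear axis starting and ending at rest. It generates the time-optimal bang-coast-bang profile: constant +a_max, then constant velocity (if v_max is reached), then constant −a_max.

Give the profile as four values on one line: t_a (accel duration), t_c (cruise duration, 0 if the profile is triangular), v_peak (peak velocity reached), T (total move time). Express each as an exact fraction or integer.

vₘ²/aₘ = 20²/(7/4) = 1600/7
112 < 1600/7 so t_c = 0
v_peak = √(112·7/4) = √196 = 14
t_a = 14/(7/4) = 8; t_c = 0
T = 2·8 = 16

t_a=8 t_c=0 v_peak=14 T=16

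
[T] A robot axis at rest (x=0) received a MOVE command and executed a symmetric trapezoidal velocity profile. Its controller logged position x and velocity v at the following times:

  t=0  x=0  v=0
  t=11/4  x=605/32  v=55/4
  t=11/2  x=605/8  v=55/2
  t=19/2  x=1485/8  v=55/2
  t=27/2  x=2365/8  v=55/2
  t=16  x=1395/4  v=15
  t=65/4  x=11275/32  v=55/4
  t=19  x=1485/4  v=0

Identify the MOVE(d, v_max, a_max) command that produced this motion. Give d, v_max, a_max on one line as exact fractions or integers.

d=1485/4 v_max=55/2 a_max=5

final state: t=19, x=1485/4, v=0 → d = 1485/4
a_max = (55/4−0)/(11/4−0) = 5
max v = 55/2 over t∈[11/2,27/2] → v_max = 55/2
check: 55/2·(11/2+8) = 1485/4 ✓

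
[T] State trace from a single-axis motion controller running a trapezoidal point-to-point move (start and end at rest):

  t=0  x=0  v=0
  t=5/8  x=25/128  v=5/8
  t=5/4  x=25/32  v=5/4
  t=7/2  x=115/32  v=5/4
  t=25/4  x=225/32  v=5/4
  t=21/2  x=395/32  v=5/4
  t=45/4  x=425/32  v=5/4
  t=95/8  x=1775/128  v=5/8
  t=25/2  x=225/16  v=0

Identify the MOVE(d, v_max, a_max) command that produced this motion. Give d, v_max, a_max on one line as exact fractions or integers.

d=225/16 v_max=5/4 a_max=1

final state: t=25/2, x=225/16, v=0 → d = 225/16
a_max = (5/8−0)/(5/8−0) = 1
max v = 5/4 over t∈[5/4,45/4] → v_max = 5/4
check: 5/4·(5/4+10) = 225/16 ✓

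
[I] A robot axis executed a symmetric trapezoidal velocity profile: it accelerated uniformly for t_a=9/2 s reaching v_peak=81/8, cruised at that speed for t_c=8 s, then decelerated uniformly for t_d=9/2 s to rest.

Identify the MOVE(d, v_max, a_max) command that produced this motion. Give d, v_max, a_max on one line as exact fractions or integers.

a_max = (81/8)/(9/2) = 9/4
d_a = ½·81/8·9/2 = 729/32; d_c = 81/8·8 = 81
d = 2·729/32 + 81 = 2025/16
t_c = 8 > 0 → v_max = v_peak = 81/8

d=2025/16 v_max=81/8 a_max=9/4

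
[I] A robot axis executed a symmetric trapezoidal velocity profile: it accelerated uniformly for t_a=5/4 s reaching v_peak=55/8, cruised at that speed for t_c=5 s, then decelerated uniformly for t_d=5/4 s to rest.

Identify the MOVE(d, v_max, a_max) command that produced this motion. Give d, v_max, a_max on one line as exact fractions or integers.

d=1375/32 v_max=55/8 a_max=11/2

a_max = (55/8)/(5/4) = 11/2
d_a = ½·55/8·5/4 = 275/64; d_c = 55/8·5 = 275/8
d = 2·275/64 + 275/8 = 1375/32
t_c = 5 > 0 so v_max = 55/8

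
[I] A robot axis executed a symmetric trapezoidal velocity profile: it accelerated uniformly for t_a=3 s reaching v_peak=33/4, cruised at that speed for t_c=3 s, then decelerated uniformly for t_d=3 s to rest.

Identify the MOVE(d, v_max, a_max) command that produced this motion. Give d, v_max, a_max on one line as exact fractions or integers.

a_max = (33/4)/3 = 11/4
d_a = ½·33/4·3 = 99/8; d_c = 33/4·3 = 99/4
d = 2·99/8 + 99/4 = 99/2
t_c = 3 > 0 ⇒ limit active, v_max = 33/4

d=99/2 v_max=33/4 a_max=11/4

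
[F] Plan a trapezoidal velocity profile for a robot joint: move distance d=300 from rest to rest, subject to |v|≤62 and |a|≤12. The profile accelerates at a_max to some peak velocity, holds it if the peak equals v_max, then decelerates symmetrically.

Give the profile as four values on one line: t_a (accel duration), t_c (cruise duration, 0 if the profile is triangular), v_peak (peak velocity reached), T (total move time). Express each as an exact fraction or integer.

t_a=5 t_c=0 v_peak=60 T=10

vₘ²/aₘ = 62²/12 = 961/3
300 < 961/3 so t_c = 0
v_peak = √(300·12) = √3600 = 60
t_a = 60/12 = 5; t_c = 0
T = 2·5 = 10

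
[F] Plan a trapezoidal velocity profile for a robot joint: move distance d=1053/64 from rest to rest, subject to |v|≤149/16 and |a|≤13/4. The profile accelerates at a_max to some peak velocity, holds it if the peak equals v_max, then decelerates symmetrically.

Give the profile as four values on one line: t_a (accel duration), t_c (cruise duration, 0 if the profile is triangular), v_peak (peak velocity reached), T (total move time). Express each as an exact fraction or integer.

(v_max)²/a_max = (149/16)²/(13/4) = 22201/832
1053/64 < 22201/832 ⇒ no cruise
v_peak = √(1053/64·13/4) = √(13689/256) = 117/16
t_a = (117/16)/(13/4) = 9/4; t_c = 0
T = 2·9/4 = 9/2

t_a=9/4 t_c=0 v_peak=117/16 T=9/2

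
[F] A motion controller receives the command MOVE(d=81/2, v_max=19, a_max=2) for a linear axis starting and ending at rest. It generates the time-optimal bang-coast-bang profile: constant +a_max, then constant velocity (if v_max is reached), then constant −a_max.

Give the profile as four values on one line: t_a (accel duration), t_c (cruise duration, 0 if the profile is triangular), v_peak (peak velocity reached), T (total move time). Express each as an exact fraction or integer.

(v_max)²/a_max = 19²/2 = 361/2
81/2 < 361/2 ⇒ no cruise
v_peak = √(81/2·2) = √81 = 9
t_a = 9/2; t_c = 0
T = 2·9/2 = 9

t_a=9/2 t_c=0 v_peak=9 T=9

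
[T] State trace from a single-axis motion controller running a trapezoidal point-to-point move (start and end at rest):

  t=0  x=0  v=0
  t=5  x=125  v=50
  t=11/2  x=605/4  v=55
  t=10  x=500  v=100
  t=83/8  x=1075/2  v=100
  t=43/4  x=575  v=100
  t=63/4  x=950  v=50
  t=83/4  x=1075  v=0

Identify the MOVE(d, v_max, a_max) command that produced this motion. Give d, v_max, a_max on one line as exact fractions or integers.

d=1075 v_max=100 a_max=10

final state: t=83/4, x=1075, v=0 → d = 1075
a_max = (50−0)/(5−0) = 10
max v = 100 over t∈[10,43/4] → v_max = 100
check: 100·(10+3/4) = 1075 ✓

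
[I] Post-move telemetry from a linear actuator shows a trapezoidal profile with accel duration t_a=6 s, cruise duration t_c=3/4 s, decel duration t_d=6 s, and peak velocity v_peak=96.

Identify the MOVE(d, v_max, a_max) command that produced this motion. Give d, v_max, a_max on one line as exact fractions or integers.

a_max = 96/6 = 16
d_a = ½·96·6 = 288; d_c = 96·3/4 = 72
d = 2·288 + 72 = 648
t_c = 3/4 > 0 so v_max = 96

d=648 v_max=96 a_max=16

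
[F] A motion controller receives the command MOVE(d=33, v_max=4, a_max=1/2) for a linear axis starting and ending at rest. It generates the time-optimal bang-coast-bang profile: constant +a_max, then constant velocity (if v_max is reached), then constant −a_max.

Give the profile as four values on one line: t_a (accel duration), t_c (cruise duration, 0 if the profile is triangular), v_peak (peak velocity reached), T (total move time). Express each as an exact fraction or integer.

v_max²/a_max = 4²/(1/2) = 32
33 ≥ 32 → trapezoidal
t_a = 4/(1/2) = 8; v_peak = 4
d_cruise = 33 − 32 = 1; t_c = 1/4
T = 2·8 + 1/4 = 65/4

t_a=8 t_c=1/4 v_peak=4 T=65/4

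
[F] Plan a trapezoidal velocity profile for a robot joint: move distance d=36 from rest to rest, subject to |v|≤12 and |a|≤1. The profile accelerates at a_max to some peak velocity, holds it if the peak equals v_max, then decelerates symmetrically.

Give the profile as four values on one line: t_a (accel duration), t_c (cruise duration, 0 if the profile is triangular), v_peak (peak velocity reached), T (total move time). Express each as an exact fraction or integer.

t_a=6 t_c=0 v_peak=6 T=12

(v_max)²/a_max = 12²/1 = 144
36 < 144 → triangular
v_peak = √(36·1) = √36 = 6
t_a = 6/1 = 6; t_c = 0
T = 2·6 = 12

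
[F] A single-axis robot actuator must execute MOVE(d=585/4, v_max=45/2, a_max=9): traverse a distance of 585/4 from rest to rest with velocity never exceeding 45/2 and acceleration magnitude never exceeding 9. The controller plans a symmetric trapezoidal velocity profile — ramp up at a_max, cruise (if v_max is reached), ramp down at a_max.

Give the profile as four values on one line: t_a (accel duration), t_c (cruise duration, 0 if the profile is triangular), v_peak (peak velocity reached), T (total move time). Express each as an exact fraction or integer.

t_a=5/2 t_c=4 v_peak=45/2 T=9

(v_max)²/a_max = (45/2)²/9 = 225/4
585/4 ≥ 225/4 → trapezoidal
t_a = (45/2)/9 = 5/2; v_peak = 45/2
d_cruise = 585/4 − 225/4 = 90; t_c = 90/(45/2) = 4
T = 2·5/2 + 4 = 9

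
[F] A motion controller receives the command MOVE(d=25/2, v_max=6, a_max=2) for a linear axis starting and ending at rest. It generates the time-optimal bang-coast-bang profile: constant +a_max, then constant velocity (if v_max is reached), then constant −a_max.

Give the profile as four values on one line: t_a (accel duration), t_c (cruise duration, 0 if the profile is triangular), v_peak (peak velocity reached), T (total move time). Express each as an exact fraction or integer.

v_max²/a_max = 6²/2 = 18
25/2 < 18 so t_c = 0
v_peak = √(25/2·2) = √25 = 5
t_a = 5/2; t_c = 0
T = 2·5/2 = 5

t_a=5/2 t_c=0 v_peak=5 T=5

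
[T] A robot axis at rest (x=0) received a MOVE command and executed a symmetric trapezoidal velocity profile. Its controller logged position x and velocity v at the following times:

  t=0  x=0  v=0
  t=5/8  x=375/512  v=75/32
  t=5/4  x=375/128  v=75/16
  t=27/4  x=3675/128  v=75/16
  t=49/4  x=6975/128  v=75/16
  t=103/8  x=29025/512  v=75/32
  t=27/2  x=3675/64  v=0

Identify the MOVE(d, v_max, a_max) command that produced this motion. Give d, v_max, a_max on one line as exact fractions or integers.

final state: t=27/2, x=3675/64, v=0 → d = 3675/64
a_max = (75/32−0)/(5/8−0) = 15/4
max v = 75/16 over t∈[5/4,49/4] → v_max = 75/16
check: 75/16·(5/4+11) = 3675/64 ✓

d=3675/64 v_max=75/16 a_max=15/4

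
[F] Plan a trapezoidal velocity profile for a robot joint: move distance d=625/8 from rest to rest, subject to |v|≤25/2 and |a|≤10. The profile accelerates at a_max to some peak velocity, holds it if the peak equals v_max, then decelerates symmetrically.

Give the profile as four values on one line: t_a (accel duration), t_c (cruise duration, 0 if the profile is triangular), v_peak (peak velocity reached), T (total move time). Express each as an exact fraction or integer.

vₘ²/aₘ = (25/2)²/10 = 125/8
625/8 ≥ 125/8 → trapezoidal
t_a = (25/2)/10 = 5/4; v_peak = 25/2
d_cruise = 625/8 − 125/8 = 125/2; t_c = (125/2)/(25/2) = 5
T = 2·5/4 + 5 = 15/2

t_a=5/4 t_c=5 v_peak=25/2 T=15/2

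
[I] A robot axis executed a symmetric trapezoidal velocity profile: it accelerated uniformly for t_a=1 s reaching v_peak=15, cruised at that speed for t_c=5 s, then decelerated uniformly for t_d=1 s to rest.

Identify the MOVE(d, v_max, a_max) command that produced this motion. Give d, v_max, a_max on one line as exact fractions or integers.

a_max = 15/1 = 15
d_a = ½·15·1 = 15/2; d_c = 15·5 = 75
d = 2·15/2 + 75 = 90
t_c = 5 > 0 ⇒ limit active, v_max = 15

d=90 v_max=15 a_max=15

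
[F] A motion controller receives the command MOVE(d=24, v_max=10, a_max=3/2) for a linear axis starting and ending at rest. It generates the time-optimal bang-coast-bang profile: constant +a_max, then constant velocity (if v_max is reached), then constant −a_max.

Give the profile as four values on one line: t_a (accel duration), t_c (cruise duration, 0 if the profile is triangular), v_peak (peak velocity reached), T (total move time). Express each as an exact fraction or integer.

(v_max)²/a_max = 10²/(3/2) = 200/3
24 < 200/3 so t_c = 0
v_peak = √(24·3/2) = √36 = 6
t_a = 6/(3/2) = 4; t_c = 0
T = 2·4 = 8

t_a=4 t_c=0 v_peak=6 T=8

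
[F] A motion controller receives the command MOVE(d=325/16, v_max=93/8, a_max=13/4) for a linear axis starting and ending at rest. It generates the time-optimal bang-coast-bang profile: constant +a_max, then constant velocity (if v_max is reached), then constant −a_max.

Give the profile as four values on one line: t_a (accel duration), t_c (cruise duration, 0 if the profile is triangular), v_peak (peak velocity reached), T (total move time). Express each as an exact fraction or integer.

t_a=5/2 t_c=0 v_peak=65/8 T=5

(v_max)²/a_max = (93/8)²/(13/4) = 8649/208
325/16 < 8649/208 ⇒ no cruise
v_peak = √(325/16·13/4) = √(4225/64) = 65/8
t_a = (65/8)/(13/4) = 5/2; t_c = 0
T = 2·5/2 = 5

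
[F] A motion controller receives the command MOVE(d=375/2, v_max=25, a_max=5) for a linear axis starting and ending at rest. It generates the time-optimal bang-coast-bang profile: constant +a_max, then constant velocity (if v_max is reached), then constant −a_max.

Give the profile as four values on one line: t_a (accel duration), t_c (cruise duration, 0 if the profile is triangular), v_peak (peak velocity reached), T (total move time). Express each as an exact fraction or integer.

vₘ²/aₘ = 25²/5 = 125
375/2 ≥ 125 ⇒ cruise phase
t_a = 25/5 = 5; v_peak = 25
d_cruise = 375/2 − 125 = 125/2; t_c = (125/2)/25 = 5/2
T = 2·5 + 5/2 = 25/2

t_a=5 t_c=5/2 v_peak=25 T=25/2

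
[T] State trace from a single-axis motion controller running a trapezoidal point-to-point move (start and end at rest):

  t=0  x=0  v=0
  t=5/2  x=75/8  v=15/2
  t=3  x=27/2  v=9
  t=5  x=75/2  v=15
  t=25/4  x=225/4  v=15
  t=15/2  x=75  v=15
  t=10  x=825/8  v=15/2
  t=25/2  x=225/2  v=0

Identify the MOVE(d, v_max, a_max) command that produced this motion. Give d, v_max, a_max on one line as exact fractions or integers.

d=225/2 v_max=15 a_max=3

final state: t=25/2, x=225/2, v=0 → d = 225/2
a_max = (15/2−0)/(5/2−0) = 3
max v = 15 over t∈[5,15/2] → v_max = 15
check: 15·(5+5/2) = 225/2 ✓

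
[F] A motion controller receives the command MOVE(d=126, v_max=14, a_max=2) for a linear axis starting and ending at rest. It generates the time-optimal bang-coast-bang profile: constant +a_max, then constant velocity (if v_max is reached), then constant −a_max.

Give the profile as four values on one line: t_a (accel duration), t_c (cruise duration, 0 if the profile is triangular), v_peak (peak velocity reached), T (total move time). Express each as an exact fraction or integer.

v_max²/a_max = 14²/2 = 98
126 ≥ 98 ⇒ cruise phase
t_a = 14/2 = 7; v_peak = 14
d_cruise = 126 − 98 = 28; t_c = 28/14 = 2
T = 2·7 + 2 = 16

t_a=7 t_c=2 v_peak=14 T=16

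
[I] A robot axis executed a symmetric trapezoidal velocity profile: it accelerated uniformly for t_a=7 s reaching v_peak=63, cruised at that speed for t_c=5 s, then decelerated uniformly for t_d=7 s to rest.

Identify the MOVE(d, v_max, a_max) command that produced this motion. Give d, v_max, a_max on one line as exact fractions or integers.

a_max = 63/7 = 9
d_a = ½·63·7 = 441/2; d_c = 63·5 = 315
d = 2·441/2 + 315 = 756
t_c = 5 > 0 → v_max = v_peak = 63

d=756 v_max=63 a_max=9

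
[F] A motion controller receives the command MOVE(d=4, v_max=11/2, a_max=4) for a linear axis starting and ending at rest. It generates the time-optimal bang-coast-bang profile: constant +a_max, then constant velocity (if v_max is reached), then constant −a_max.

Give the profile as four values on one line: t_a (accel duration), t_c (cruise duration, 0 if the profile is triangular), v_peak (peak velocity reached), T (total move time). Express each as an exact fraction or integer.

vₘ²/aₘ = (11/2)²/4 = 121/16
4 < 121/16 so t_c = 0
v_peak = √(4·4) = √16 = 4
t_a = 4/4 = 1; t_c = 0
T = 2·1 = 2

t_a=1 t_c=0 v_peak=4 T=2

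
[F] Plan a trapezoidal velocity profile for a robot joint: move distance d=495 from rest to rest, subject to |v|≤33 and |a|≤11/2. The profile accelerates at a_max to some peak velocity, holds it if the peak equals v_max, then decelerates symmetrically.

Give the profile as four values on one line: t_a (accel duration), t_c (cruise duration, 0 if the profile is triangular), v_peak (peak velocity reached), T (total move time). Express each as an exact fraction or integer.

t_a=6 t_c=9 v_peak=33 T=21

v_max²/a_max = 33²/(11/2) = 198
495 ≥ 198 → trapezoidal
t_a = 33/(11/2) = 6; v_peak = 33
d_cruise = 495 − 198 = 297; t_c = 297/33 = 9
T = 2·6 + 9 = 21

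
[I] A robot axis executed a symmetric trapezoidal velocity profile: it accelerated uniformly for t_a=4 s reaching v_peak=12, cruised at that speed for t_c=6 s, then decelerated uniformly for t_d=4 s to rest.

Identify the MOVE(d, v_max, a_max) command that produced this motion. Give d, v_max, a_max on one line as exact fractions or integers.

a_max = 12/4 = 3
d_a = ½·12·4 = 24; d_c = 12·6 = 72
d = 2·24 + 72 = 120
t_c = 6 > 0 → v_max = v_peak = 12

d=120 v_max=12 a_max=3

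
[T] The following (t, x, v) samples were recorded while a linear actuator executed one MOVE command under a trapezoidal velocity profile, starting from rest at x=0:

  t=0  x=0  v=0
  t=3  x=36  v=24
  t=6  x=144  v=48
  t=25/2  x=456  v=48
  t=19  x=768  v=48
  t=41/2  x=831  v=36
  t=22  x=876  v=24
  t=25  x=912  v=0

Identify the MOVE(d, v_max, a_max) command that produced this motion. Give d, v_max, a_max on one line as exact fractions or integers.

d=912 v_max=48 a_max=8

final state: t=25, x=912, v=0 → d = 912
a_max = (24−0)/(3−0) = 8
max v = 48 over t∈[6,19] → v_max = 48
check: 48·(6+13) = 912 ✓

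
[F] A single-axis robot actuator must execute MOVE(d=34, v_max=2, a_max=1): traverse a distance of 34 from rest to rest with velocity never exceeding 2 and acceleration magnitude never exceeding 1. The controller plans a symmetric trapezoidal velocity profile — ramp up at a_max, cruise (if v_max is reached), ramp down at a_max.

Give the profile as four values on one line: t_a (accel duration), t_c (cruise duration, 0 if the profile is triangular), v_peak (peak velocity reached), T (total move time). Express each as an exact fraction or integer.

vₘ²/aₘ = 2²/1 = 4
34 ≥ 4 ⇒ cruise phase
t_a = 2/1 = 2; v_peak = 2
d_cruise = 34 − 4 = 30; t_c = 30/2 = 15
T = 2·2 + 15 = 19

t_a=2 t_c=15 v_peak=2 T=19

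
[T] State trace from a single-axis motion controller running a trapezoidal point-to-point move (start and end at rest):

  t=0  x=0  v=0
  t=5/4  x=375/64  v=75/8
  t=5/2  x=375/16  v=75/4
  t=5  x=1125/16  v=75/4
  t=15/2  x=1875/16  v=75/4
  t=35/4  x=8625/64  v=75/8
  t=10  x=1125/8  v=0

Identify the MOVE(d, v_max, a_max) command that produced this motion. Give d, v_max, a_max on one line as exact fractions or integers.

d=1125/8 v_max=75/4 a_max=15/2

final state: t=10, x=1125/8, v=0 → d = 1125/8
a_max = (75/8−0)/(5/4−0) = 15/2
max v = 75/4 over t∈[5/2,15/2] → v_max = 75/4
check: 75/4·(5/2+5) = 1125/8 ✓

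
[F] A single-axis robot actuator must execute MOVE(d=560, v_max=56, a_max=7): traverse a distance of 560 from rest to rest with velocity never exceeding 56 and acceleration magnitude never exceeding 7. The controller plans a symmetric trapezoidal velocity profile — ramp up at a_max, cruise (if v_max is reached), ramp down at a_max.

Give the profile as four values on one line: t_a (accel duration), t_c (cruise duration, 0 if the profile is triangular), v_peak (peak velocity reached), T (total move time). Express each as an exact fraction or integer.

vₘ²/aₘ = 56²/7 = 448
560 ≥ 448 so v_max reached
t_a = 56/7 = 8; v_peak = 56
d_cruise = 560 − 448 = 112; t_c = 112/56 = 2
T = 2·8 + 2 = 18

t_a=8 t_c=2 v_peak=56 T=18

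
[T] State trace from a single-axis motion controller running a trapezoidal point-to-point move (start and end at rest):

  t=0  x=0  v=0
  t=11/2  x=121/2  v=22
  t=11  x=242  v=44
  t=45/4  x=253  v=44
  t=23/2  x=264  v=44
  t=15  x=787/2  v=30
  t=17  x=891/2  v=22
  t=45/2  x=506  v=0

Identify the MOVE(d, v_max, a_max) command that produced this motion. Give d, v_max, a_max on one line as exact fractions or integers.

d=506 v_max=44 a_max=4

final state: t=45/2, x=506, v=0 → d = 506
a_max = (22−0)/(11/2−0) = 4
max v = 44 over t∈[11,23/2] → v_max = 44
check: 44·(11+1/2) = 506 ✓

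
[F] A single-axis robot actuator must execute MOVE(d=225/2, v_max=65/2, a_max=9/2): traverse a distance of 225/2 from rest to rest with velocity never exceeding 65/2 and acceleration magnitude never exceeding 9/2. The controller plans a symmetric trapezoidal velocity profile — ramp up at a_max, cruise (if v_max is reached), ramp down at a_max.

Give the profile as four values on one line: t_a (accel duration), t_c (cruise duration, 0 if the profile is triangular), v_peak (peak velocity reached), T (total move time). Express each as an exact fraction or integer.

(v_max)²/a_max = (65/2)²/(9/2) = 4225/18
225/2 < 4225/18 ⇒ no cruise
v_peak = √(225/2·9/2) = √(2025/4) = 45/2
t_a = (45/2)/(9/2) = 5; t_c = 0
T = 2·5 = 10

t_a=5 t_c=0 v_peak=45/2 T=10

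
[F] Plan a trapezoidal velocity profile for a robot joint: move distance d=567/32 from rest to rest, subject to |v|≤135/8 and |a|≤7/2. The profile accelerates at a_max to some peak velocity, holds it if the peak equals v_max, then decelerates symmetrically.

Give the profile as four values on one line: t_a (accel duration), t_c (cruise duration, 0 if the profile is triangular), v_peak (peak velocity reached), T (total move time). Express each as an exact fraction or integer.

t_a=9/4 t_c=0 v_peak=63/8 T=9/2

v_max²/a_max = (135/8)²/(7/2) = 18225/224
567/32 < 18225/224 so t_c = 0
v_peak = √(567/32·7/2) = √(3969/64) = 63/8
t_a = (63/8)/(7/2) = 9/4; t_c = 0
T = 2·9/4 = 9/2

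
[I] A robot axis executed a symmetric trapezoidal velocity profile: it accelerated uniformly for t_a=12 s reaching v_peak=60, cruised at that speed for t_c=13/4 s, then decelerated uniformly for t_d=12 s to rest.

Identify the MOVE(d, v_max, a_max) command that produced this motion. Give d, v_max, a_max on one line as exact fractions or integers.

a_max = 60/12 = 5
d_a = ½·60·12 = 360; d_c = 60·13/4 = 195
d = 2·360 + 195 = 915
t_c = 13/4 > 0 → v_max = v_peak = 60

d=915 v_max=60 a_max=5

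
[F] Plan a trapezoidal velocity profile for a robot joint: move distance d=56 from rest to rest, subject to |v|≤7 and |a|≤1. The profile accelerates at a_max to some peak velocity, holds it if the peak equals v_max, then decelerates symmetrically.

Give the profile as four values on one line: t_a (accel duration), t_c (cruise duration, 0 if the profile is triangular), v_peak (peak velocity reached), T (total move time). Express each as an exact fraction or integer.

t_a=7 t_c=1 v_peak=7 T=15

v_max²/a_max = 7²/1 = 49
56 ≥ 49 ⇒ cruise phase
t_a = 7/1 = 7; v_peak = 7
d_cruise = 56 − 49 = 7; t_c = 7/7 = 1
T = 2·7 + 1 = 15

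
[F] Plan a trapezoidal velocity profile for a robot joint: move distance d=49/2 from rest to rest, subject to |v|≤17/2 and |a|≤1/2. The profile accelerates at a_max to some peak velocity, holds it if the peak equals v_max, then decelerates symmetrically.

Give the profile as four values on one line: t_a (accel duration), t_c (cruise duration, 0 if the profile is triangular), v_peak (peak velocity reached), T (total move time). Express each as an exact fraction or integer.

t_a=7 t_c=0 v_peak=7/2 T=14

vₘ²/aₘ = (17/2)²/(1/2) = 289/2
49/2 < 289/2 ⇒ no cruise
v_peak = √(49/2·1/2) = √(49/4) = 7/2
t_a = (7/2)/(1/2) = 7; t_c = 0
T = 2·7 = 14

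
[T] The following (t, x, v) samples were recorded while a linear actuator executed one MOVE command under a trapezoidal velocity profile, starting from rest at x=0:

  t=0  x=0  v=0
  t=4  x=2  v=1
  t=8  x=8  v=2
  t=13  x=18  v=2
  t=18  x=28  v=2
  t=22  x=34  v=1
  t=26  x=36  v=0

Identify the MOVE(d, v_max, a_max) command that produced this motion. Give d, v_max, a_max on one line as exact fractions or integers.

final state: t=26, x=36, v=0 → d = 36
a_max = (1−0)/(4−0) = 1/4
max v = 2 over t∈[8,18] → v_max = 2
check: 2·(8+10) = 36 ✓

d=36 v_max=2 a_max=1/4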